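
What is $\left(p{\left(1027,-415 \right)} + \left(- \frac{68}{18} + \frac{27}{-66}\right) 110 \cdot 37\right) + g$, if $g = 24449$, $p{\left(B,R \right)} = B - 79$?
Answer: $\frac{75208}{9} \approx 8356.4$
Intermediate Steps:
$p{\left(B,R \right)} = -79 + B$ ($p{\left(B,R \right)} = B - 79 = -79 + B$)
$\left(p{\left(1027,-415 \right)} + \left(- \frac{68}{18} + \frac{27}{-66}\right) 110 \cdot 37\right) + g = \left(\left(-79 + 1027\right) + \left(- \frac{68}{18} + \frac{27}{-66}\right) 110 \cdot 37\right) + 24449 = \left(948 + \left(\left(-68\right) \frac{1}{18} + 27 \left(- \frac{1}{66}\right)\right) 110 \cdot 37\right) + 24449 = \left(948 + \left(- \frac{34}{9} - \frac{9}{22}\right) 110 \cdot 37\right) + 24449 = \left(948 + \left(- \frac{829}{198}\right) 110 \cdot 37\right) + 24449 = \left(948 - \frac{153365}{9}\right) + 24449 = - \frac{144833}{9} + 24449 = \frac{75208}{9}$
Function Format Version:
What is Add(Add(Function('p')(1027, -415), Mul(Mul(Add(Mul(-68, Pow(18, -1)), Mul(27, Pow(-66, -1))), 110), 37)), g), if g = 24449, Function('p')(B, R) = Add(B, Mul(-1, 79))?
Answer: Rational(75208, 9) ≈ 8356.4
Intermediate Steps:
Function('p')(B, R) = Add(-79, B) (Function('p')(B, R) = Add(B, -79) = Add(-79, B))
Add(Add(Function('p')(1027, -415), Mul(Mul(Add(Mul(-68, Pow(18, -1)), Mul(27, Pow(-66, -1))), 110), 37)), g) = Add(Add(Add(-79, 1027), Mul(Mul(Add(Mul(-68, Pow(18, -1)), Mul(27, Pow(-66, -1))), 110), 37)), 24449) = Add(Add(948, Mul(Mul(Add(Mul(-68, Rational(1, 18)), Mul(27, Rational(-1, 66))), 110), 37)), 24449) = Add(Add(948, Mul(Mul(Add(Rational(-34, 9), Rational(-9, 22)), 110), 37)), 24449) = Add(Add(948, Mul(Mul(Rational(-829, 198), 110), 37)), 24449) = Add(Add(948, Mul(Rational(-4145, 9), 37)), 24449) = Add(Add(948, Rational(-153365, 9)), 24449) = Add(Rational(-144833, 9), 24449) = Rational(75208, 9)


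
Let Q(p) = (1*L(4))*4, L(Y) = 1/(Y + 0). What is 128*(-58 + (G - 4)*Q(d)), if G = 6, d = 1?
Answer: -7168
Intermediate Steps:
L(Y) = 1/Y
Q(p) = 1 (Q(p) = (1/4)*4 = 1)
128*(-58 + (G - 4)*Q(d)) = 128*(-58 + (6 - 4)*1) = 128*(-58 + 2*1) = 128*(-58 + 2) = 128*(-56) = -7168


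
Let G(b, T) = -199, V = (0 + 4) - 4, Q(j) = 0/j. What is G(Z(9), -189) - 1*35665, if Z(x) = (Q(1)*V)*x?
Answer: -35864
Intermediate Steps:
Q(j) = 0
V = 0 (V = 4 - 4 = 0)
Z(x) = 0 (Z(x) = (0*0)*x = 0*x = 0)
G(Z(9), -189) - 1*35665 = -199 - 1*35665 = -199 - 35665 = -35864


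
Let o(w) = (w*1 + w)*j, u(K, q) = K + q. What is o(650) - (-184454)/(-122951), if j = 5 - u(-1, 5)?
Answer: 159651846/122951 ≈ 1298.5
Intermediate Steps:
j = 1 (j = 5 - (-1 + 5) = 5 - 1*4 = 5 - 4 = 1)
o(w) = 2*w (o(w) = (w*1 + w)*1 = (w + w)*1 = (2*w)*1 = 2*w)
o(650) - (-184454)/(-122951) = 2*650 - (-184454)/(-122951) = 1300 - (-184454)*(-1)/122951 = 1300 - 1*184454/122951 = 1300 - 184454/122951 = 159651846/122951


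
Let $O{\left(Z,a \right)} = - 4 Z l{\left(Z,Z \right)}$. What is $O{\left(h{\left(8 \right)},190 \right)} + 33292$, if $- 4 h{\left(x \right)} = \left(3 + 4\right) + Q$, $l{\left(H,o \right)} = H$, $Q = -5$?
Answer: $33291$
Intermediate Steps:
$h{\left(x \right)} = - \frac{1}{2}$ ($h{\left(x \right)} = - \frac{\left(3 + 4\right) - 5}{4} = - \frac{7 - 5}{4} = \left(- \frac{1}{4}\right) 2 = - \frac{1}{2}$)
$O{\left(Z,a \right)} = - 4 Z^{2}$ ($O{\left(Z,a \right)} = - 4 Z Z = - 4 Z^{2}$)
$O{\left(h{\left(8 \right)},190 \right)} + 33292 = - 4 \left(- \frac{1}{2}\right)^{2} + 33292 = \left(-4\right) \frac{1}{4} + 33292 = -1 + 33292 = 33291$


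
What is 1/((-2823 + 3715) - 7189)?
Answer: -1/6297 ≈ -0.00015881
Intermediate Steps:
1/((-2823 + 3715) - 7189) = 1/(892 - 7189) = 1/(-6297) = -1/6297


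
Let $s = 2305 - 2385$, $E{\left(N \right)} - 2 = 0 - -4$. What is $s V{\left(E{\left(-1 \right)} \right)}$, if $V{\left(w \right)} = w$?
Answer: $-480$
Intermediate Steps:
$E{\left(N \right)} = 6$ ($E{\left(N \right)} = 2 + \left(0 - -4\right) = 2 + \left(0 + 4\right) = 2 + 4 = 6$)
$s = -80$
$s V{\left(E{\left(-1 \right)} \right)} = \left(-80\right) 6 = -480$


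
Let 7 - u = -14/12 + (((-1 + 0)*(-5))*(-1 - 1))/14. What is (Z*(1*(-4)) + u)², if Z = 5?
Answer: 218089/1764 ≈ 123.63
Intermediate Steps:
u = 373/42 (u = 7 - (-14/12 + (((-1 + 0)*(-5))*(-1 - 1))/14) = 7 - (-14*1/12 + (-1*(-5)*(-2))*(1/14)) = 7 - (-7/6 + (5*(-2))*(1/14)) = 7 - (-7/6 - 10*1/14) = 7 - (-7/6 - 5/7) = 7 - 1*(-79/42) = 7 + 79/42 = 373/42 ≈ 8.8810)
(Z*(1*(-4)) + u)² = (5*(1*(-4)) + 373/42)² = (5*(-4) + 373/42)² = (-20 + 373/42)² = (-467/42)² = 218089/1764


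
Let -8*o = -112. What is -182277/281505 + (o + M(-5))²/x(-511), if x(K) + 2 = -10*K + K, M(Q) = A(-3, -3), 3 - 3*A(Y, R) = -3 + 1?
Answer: -2306500592/3882235455 ≈ -0.59412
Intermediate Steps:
A(Y, R) = 5/3 (A(Y, R) = 1 - (-3 + 1)/3 = 1 - ⅓*(-2) = 1 + ⅔ = 5/3)
o = 14 (o = -⅛*(-112) = 14)
M(Q) = 5/3
x(K) = -2 - 9*K (x(K) = -2 + (-10*K + K) = -2 - 9*K)
-182277/281505 + (o + M(-5))²/x(-511) = -182277/281505 + (14 + 5/3)²/(-2 - 9*(-511)) = -182277*1/281505 + (47/3)²/(-2 + 4599) = -60759/93835 + (2209/9)/4597 = -60759/93835 + (2209/9)*(1/4597) = -60759/93835 + 2209/41373 = -2306500592/3882235455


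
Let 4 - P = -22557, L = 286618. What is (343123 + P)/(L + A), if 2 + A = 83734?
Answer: 182842/185175 ≈ 0.98740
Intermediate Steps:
A = 83732 (A = -2 + 83734 = 83732)
P = 22561 (P = 4 - 1*(-22557) = 4 + 22557 = 22561)
(343123 + P)/(L + A) = (343123 + 22561)/(286618 + 83732) = 365684/370350 = 365684*(1/370350) = 182842/185175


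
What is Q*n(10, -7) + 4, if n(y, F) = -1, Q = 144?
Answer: -140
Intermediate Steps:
Q*n(10, -7) + 4 = 144*(-1) + 4 = -144 + 4 = -140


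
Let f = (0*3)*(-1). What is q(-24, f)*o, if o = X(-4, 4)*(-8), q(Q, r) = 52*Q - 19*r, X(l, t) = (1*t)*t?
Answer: 159744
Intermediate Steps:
X(l, t) = t² (X(l, t) = t*t = t²)
f = 0 (f = 0*(-1) = 0)
q(Q, r) = -19*r + 52*Q
o = -128 (o = 4²*(-8) = 16*(-8) = -128)
q(-24, f)*o = (-19*0 + 52*(-24))*(-128) = (0 - 1248)*(-128) = -1248*(-128) = 159744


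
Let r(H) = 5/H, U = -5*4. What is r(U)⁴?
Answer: 1/256 ≈ 0.0039063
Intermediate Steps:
U = -20
r(U)⁴ = (5/(-20))⁴ = (5*(-1/20))⁴ = (-¼)⁴ = 1/256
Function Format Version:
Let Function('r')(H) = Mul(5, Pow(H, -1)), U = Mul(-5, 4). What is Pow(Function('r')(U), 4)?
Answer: Rational(1, 256) ≈ 0.0039063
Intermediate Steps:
U = -20
Pow(Function('r')(U), 4) = Pow(Mul(5, Pow(-20, -1)), 4) = Pow(Mul(5, Rational(-1, 20)), 4) = Pow(Rational(-1, 4), 4) = Rational(1, 256)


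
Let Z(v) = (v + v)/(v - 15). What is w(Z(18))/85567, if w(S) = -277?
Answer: -277/85567 ≈ -0.0032372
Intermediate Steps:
Z(v) = 2*v/(-15 + v) (Z(v) = (2*v)/(-15 + v) = 2*v/(-15 + v))
w(Z(18))/85567 = -277/85567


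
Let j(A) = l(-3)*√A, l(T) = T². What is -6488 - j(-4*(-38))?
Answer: -6488 - 18*√38 ≈ -6599.0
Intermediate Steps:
j(A) = 9*√A (j(A) = (-3)²*√A = 9*√A)
-6488 - j(-4*(-38)) = -6488 - 9*√(-4*(-38)) = -6488 - 9*√152 = -6488 - 9*2*√38 = -6488 - 18*√38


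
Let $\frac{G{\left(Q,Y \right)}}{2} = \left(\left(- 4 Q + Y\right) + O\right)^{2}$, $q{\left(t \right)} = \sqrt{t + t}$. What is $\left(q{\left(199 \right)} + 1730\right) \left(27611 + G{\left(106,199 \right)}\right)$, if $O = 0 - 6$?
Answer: $232396090 + 134333 \sqrt{398} \approx 2.3508 \cdot 10^{8}$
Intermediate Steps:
$O = -6$ ($O = 0 - 6 = -6$)
$q{\left(t \right)} = \sqrt{2} \sqrt{t}$ ($q{\left(t \right)} = \sqrt{2 t} = \sqrt{2} \sqrt{t}$)
$G{\left(Q,Y \right)} = 2 \left(-6 + Y - 4 Q\right)^{2}$ ($G{\left(Q,Y \right)} = 2 \left(\left(- 4 Q + Y\right) - 6\right)^{2} = 2 \left(\left(Y - 4 Q\right) - 6\right)^{2} = 2 \left(-6 + Y - 4 Q\right)^{2}$)
$\left(q{\left(199 \right)} + 1730\right) \left(27611 + G{\left(106,199 \right)}\right) = \left(\sqrt{2} \sqrt{199} + 1730\right) \left(27611 + 2 \left(6 - 199 + 4 \cdot 106\right)^{2}\right) = \left(\sqrt{398} + 1730\right) \left(27611 + 2 \left(6 - 199 + 424\right)^{2}\right) = \left(1730 + \sqrt{398}\right) \left(27611 + 2 \cdot 231^{2}\right) = \left(1730 + \sqrt{398}\right) \left(27611 + 2 \cdot 53361\right) = \left(1730 + \sqrt{398}\right) \left(27611 + 106722\right) = \left(1730 + \sqrt{398}\right) 134333 = 232396090 + 134333 \sqrt{398}$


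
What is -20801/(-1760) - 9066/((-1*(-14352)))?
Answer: 535189/47840 ≈ 11.187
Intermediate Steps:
-20801/(-1760) - 9066/((-1*(-14352))) = -20801*(-1/1760) - 9066/14352 = 1891/160 - 9066*1/14352 = 1891/160 - 1511/2392 = 535189/47840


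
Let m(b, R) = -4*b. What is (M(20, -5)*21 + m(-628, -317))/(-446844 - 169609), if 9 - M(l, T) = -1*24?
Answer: -3205/616453 ≈ -0.0051991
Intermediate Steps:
M(l, T) = 33 (M(l, T) = 9 - (-1)*24 = 9 - 1*(-24) = 9 + 24 = 33)
(M(20, -5)*21 + m(-628, -317))/(-446844 - 169609) = (33*21 - 4*(-628))/(-446844 - 169609) = (693 + 2512)/(-616453) = 3205*(-1/616453) = -3205/616453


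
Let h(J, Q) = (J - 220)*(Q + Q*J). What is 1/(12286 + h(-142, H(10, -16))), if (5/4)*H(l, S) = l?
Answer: 1/420622 ≈ 2.3774e-6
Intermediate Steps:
H(l, S) = 4*l/5
h(J, Q) = (-220 + J)*(Q + J*Q)
1/(12286 + h(-142, H(10, -16))) = 1/(12286 + ((⅘)*10)*(-220 + (-142)² - 219*(-142))) = 1/(12286 + 8*(-220 + 20164 + 31098)) = 1/(12286 + 8*51042) = 1/(12286 + 408336) = 1/420622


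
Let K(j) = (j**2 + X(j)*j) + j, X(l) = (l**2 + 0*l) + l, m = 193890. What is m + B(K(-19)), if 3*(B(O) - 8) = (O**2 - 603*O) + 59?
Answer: 42190157/3 ≈ 1.4063e+7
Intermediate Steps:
X(l) = l + l**2 (X(l) = (l**2 + 0) + l = l**2 + l = l + l**2)
K(j) = j + j**2 + j**2*(1 + j) (K(j) = (j**2 + (j*(1 + j))*j) + j = (j**2 + j**2*(1 + j)) + j = j + j**2 + j**2*(1 + j))
B(O) = 83/3 - 201*O + O**2/3 (B(O) = 8 + ((O**2 - 603*O) + 59)/3 = 8 + (59 + O**2 - 603*O)/3 = 8 + (59/3 - 201*O + O**2/3) = 83/3 - 201*O + O**2/3)
m + B(K(-19)) = 193890 + (83/3 - (-3819)*(1 - 19 - 19*(1 - 19)) + (-19*(1 - 19 - 19*(1 - 19)))**2/3) = 193890 + (83/3 - (-3819)*(1 - 19 - 19*(-18)) + (-19*(1 - 19 - 19*(-18)))**2/3) = 193890 + (83/3 - (-3819)*(1 - 19 + 342) + (-19*(1 - 19 + 342))**2/3) = 193890 + (83/3 - (-3819)*324 + (-19*324)**2/3) = 193890 + (83/3 - 201*(-6156) + (1/3)*(-6156)**2) = 193890 + (83/3 + 1237356 + (1/3)*37896336) = 193890 + (83/3 + 1237356 + 12632112) = 193890 + 41608487/3 = 42190157/3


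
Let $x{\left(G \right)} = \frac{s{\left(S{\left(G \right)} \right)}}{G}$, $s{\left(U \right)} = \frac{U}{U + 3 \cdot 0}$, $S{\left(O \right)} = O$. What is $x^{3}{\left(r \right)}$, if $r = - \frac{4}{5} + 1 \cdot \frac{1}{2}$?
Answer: $- \frac{1000}{27} \approx -37.037$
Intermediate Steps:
$s{\left(U \right)} = 1$ ($s{\left(U \right)} = \frac{U}{U + 0} = \frac{U}{U} = 1$)
$r = - \frac{3}{10}$ ($r = \left(-4\right) \frac{1}{5} + 1 \cdot \frac{1}{2} = - \frac{4}{5} + \frac{1}{2} = - \frac{3}{10} \approx -0.3$)
$x{\left(G \right)} = \frac{1}{G}$ ($x{\left(G \right)} = 1 \frac{1}{G} = \frac{1}{G}$)
$x^{3}{\left(r \right)} = \left(\frac{1}{- \frac{3}{10}}\right)^{3} = \left(- \frac{10}{3}\right)^{3} = - \frac{1000}{27}$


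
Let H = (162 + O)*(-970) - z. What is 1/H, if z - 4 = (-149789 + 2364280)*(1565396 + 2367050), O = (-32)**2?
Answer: -1/8708367425410 ≈ -1.1483e-13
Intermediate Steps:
O = 1024
z = 8708366274990 (z = 4 + (-149789 + 2364280)*(1565396 + 2367050) = 4 + 2214491*3932446 = 4 + 8708366274986 = 8708366274990)
H = -8708367425410 (H = (162 + 1024)*(-970) - 1*8708366274990 = 1186*(-970) - 8708366274990 = -1150420 - 8708366274990 = -8708367425410)
1/H = 1/(-8708367425410) = -1/8708367425410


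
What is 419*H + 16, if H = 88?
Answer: 36888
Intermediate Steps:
419*H + 16 = 419*88 + 16 = 36872 + 16 = 36888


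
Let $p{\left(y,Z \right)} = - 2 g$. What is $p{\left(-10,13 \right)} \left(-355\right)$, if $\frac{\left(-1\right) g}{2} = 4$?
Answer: $-5680$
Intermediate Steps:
$g = -8$ ($g = \left(-2\right) 4 = -8$)
$p{\left(y,Z \right)} = 16$ ($p{\left(y,Z \right)} = \left(-2\right) \left(-8\right) = 16$)
$p{\left(-10,13 \right)} \left(-355\right) = 16 \left(-355\right) = -5680$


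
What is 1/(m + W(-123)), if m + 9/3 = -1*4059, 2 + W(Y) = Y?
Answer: -1/4187 ≈ -0.00023883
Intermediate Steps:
W(Y) = -2 + Y
m = -4062 (m = -3 - 1*4059 = -3 - 4059 = -4062)
1/(m + W(-123)) = 1/(-4062 + (-2 - 123)) = 1/(-4062 - 125) = 1/(-4187) = -1/4187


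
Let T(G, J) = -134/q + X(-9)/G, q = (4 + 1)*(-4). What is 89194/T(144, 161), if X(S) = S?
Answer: 7135520/531 ≈ 13438.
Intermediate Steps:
q = -20 (q = 5*(-4) = -20)
T(G, J) = 67/10 - 9/G (T(G, J) = -134/(-20) - 9/G = -134*(-1/20) - 9/G = 67/10 - 9/G)
89194/T(144, 161) = 89194/(67/10 - 9/144) = 89194/(67/10 - 9*1/144) = 89194/(67/10 - 1/16) = 89194/(531/80) = 89194*(80/531) = 7135520/531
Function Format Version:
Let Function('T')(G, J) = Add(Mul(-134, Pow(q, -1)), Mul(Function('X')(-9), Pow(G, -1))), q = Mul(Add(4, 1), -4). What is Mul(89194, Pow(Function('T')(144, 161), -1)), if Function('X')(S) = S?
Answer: Rational(7135520, 531) ≈ 13438.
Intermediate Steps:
q = -20 (q = Mul(5, -4) = -20)
Function('T')(G, J) = Add(Rational(67, 10), Mul(-9, Pow(G, -1))) (Function('T')(G, J) = Add(Mul(-134, Pow(-20, -1)), Mul(-9, Pow(G, -1))) = Add(Mul(-134, Rational(-1, 20)), Mul(-9, Pow(G, -1))) = Add(Rational(67, 10), Mul(-9, Pow(G, -1))))
Mul(89194, Pow(Function('T')(144, 161), -1)) = Mul(89194, Pow(Add(Rational(67, 10), Mul(-9, Pow(144, -1))), -1)) = Mul(89194, Pow(Add(Rational(67, 10), Mul(-9, Rational(1, 144))), -1)) = Mul(89194, Pow(Add(Rational(67, 10), Rational(-1, 16)), -1)) = Mul(89194, Pow(Rational(531, 80), -1)) = Mul(89194, Rational(80, 531)) = Rational(7135520, 531)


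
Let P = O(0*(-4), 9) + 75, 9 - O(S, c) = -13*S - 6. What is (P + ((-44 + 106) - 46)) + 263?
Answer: 369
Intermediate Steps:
O(S, c) = 15 + 13*S (O(S, c) = 9 - (-13*S - 6) = 9 - (-6 - 13*S) = 9 + (6 + 13*S) = 15 + 13*S)
P = 90 (P = (15 + 13*(0*(-4))) + 75 = (15 + 13*0) + 75 = (15 + 0) + 75 = 15 + 75 = 90)
(P + ((-44 + 106) - 46)) + 263 = (90 + ((-44 + 106) - 46)) + 263 = (90 + (62 - 46)) + 263 = (90 + 16) + 263 = 106 + 263 = 369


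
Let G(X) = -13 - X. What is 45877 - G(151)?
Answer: 46041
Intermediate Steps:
45877 - G(151) = 45877 - (-13 - 1*151) = 45877 - (-13 - 151) = 45877 - 1*(-164) = 45877 + 164 = 46041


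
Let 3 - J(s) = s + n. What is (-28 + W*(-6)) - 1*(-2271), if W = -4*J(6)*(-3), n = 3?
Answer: 2675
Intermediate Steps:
J(s) = -s (J(s) = 3 - (s + 3) = 3 - (3 + s) = 3 + (-3 - s) = -s)
W = -72 (W = -(-4)*6*(-3) = -4*(-6)*(-3) = 24*(-3) = -72)
(-28 + W*(-6)) - 1*(-2271) = (-28 - 72*(-6)) - 1*(-2271) = (-28 + 432) + 2271 = 404 + 2271 = 2675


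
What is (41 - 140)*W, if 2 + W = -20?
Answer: 2178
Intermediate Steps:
W = -22 (W = -2 - 20 = -22)
(41 - 140)*W = (41 - 140)*(-22) = -99*(-22) = 2178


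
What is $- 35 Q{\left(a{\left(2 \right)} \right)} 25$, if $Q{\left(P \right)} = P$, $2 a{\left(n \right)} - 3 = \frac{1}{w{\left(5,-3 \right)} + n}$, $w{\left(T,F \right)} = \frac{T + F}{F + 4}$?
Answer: $- \frac{11375}{8} \approx -1421.9$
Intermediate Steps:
$w{\left(T,F \right)} = \frac{F + T}{4 + F}$
$a{\left(n \right)} = \frac{3}{2} + \frac{1}{2 \left(2 + n\right)}$ ($a{\left(n \right)} = \frac{3}{2} + \frac{1}{2 \left(\frac{-3 + 5}{4 - 3} + n\right)} = \frac{3}{2} + \frac{1}{2 \left(1^{-1} \cdot 2 + n\right)} = \frac{3}{2} + \frac{1}{2 \left(1 \cdot 2 + n\right)} = \frac{3}{2} + \frac{1}{2 \left(2 + n\right)}$)
$- 35 Q{\left(a{\left(2 \right)} \right)} 25 = - 35 \frac{7 + 3 \cdot 2}{2 \left(2 + 2\right)} 25 = - 35 \frac{7 + 6}{2 \cdot 4} \cdot 25 = - 35 \cdot \frac{1}{2} \cdot \frac{1}{4} \cdot 13 \cdot 25 = \left(-35\right) \frac{13}{8} \cdot 25 = \left(- \frac{455}{8}\right) 25 = - \frac{11375}{8}$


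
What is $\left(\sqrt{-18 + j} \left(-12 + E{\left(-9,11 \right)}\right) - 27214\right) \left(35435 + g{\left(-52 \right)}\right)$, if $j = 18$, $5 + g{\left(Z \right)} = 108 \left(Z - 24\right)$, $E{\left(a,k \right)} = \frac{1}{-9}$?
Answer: $-740819508$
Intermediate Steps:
$E{\left(a,k \right)} = - \frac{1}{9}$
$g{\left(Z \right)} = -2597 + 108 Z$ ($g{\left(Z \right)} = -5 + 108 \left(Z - 24\right) = -5 + 108 \left(-24 + Z\right) = -5 + \left(-2592 + 108 Z\right) = -2597 + 108 Z$)
$\left(\sqrt{-18 + j} \left(-12 + E{\left(-9,11 \right)}\right) - 27214\right) \left(35435 + g{\left(-52 \right)}\right) = \left(\sqrt{-18 + 18} \left(-12 - \frac{1}{9}\right) - 27214\right) \left(35435 + \left(-2597 + 108 \left(-52\right)\right)\right) = \left(\sqrt{0} \left(- \frac{109}{9}\right) - 27214\right) \left(35435 - 8213\right) = \left(0 \left(- \frac{109}{9}\right) - 27214\right) \left(35435 - 8213\right) = \left(0 - 27214\right) 27222 = \left(-27214\right) 27222 = -740819508$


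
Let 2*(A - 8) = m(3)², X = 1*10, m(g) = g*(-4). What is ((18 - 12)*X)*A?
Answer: 4800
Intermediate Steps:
m(g) = -4*g
X = 10
A = 80 (A = 8 + (-4*3)²/2 = 8 + (½)*(-12)² = 8 + (½)*144 = 8 + 72 = 80)
((18 - 12)*X)*A = ((18 - 12)*10)*80 = (6*10)*80 = 60*80 = 4800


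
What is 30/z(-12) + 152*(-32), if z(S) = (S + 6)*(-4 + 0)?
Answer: -19451/4 ≈ -4862.8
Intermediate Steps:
z(S) = -24 - 4*S (z(S) = (6 + S)*(-4) = -24 - 4*S)
30/z(-12) + 152*(-32) = 30/(-24 - 4*(-12)) + 152*(-32) = 30/(-24 + 48) - 4864 = 30/24 - 4864 = 30*(1/24) - 4864 = 5/4 - 4864 = -19451/4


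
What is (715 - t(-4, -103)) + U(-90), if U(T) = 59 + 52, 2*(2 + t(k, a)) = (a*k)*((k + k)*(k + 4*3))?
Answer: 14012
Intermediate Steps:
t(k, a) = -2 + a*k**2*(12 + k) (t(k, a) = -2 + ((a*k)*((k + k)*(k + 4*3)))/2 = -2 + ((a*k)*((2*k)*(k + 12)))/2 = -2 + ((a*k)*((2*k)*(12 + k)))/2 = -2 + ((a*k)*(2*k*(12 + k)))/2 = -2 + (2*a*k**2*(12 + k))/2 = -2 + a*k**2*(12 + k))
U(T) = 111
(715 - t(-4, -103)) + U(-90) = (715 - (-2 - 103*(-4)**3 + 12*(-103)*(-4)**2)) + 111 = (715 - (-2 - 103*(-64) + 12*(-103)*16)) + 111 = (715 - (-2 + 6592 - 19776)) + 111 = (715 - 1*(-13186)) + 111 = (715 + 13186) + 111 = 13901 + 111 = 14012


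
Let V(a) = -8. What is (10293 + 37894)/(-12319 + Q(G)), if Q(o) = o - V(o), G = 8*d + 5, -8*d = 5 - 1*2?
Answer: -48187/12309 ≈ -3.9148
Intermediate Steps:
d = -3/8 (d = -(5 - 1*2)/8 = -(5 - 2)/8 = -⅛*3 = -3/8 ≈ -0.37500)
G = 2 (G = 8*(-3/8) + 5 = -3 + 5 = 2)
Q(o) = 8 + o (Q(o) = o - 1*(-8) = o + 8 = 8 + o)
(10293 + 37894)/(-12319 + Q(G)) = (10293 + 37894)/(-12319 + (8 + 2)) = 48187/(-12319 + 10) = 48187/(-12309) = 48187*(-1/12309) = -48187/12309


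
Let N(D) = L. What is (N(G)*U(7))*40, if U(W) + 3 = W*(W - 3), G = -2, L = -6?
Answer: -6000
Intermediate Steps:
N(D) = -6
U(W) = -3 + W*(-3 + W) (U(W) = -3 + W*(W - 3) = -3 + W*(-3 + W))
(N(G)*U(7))*40 = -6*(-3 + 7² - 3*7)*40 = -6*(-3 + 49 - 21)*40 = -6*25*40 = -150*40 = -6000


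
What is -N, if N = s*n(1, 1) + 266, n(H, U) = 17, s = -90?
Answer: 1264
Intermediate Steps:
N = -1264 (N = -90*17 + 266 = -1530 + 266 = -1264)
-N = -1*(-1264) = 1264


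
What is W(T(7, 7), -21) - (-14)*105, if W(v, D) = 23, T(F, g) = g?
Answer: 1493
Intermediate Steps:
W(T(7, 7), -21) - (-14)*105 = 23 - (-14)*105 = 23 - 1*(-1470) = 23 + 1470 = 1493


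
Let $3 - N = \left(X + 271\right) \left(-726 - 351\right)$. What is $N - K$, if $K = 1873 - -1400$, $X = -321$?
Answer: $-57120$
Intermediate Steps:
$N = -53847$ ($N = 3 - \left(-321 + 271\right) \left(-726 - 351\right) = 3 - \left(-50\right) \left(-1077\right) = 3 - 53850 = -53847$)
$K = 3273$ ($K = 1873 + 1400 = 3273$)
$N - K = -53847 - 3273 = -57120$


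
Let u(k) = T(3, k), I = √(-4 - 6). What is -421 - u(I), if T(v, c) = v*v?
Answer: -430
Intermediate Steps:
T(v, c) = v²
I = I*√10 (I = √(-10) = I*√10 ≈ 3.1623*I)
u(k) = 9 (u(k) = 3² = 9)
-421 - u(I) = -421 - 1*9 = -421 - 9 = -430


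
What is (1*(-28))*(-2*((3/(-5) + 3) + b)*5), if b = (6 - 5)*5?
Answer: 2072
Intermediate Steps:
b = 5 (b = 1*5 = 5)
(1*(-28))*(-2*((3/(-5) + 3) + b)*5) = (1*(-28))*(-2*((3/(-5) + 3) + 5)*5) = -28*(-2*((3*(-⅕) + 3) + 5))*5 = -28*(-2*((-⅗ + 3) + 5))*5 = -28*(-2*(12/5 + 5))*5 = -28*(-2*37/5)*5 = -(-2072)*5/5 = -28*(-74) = 2072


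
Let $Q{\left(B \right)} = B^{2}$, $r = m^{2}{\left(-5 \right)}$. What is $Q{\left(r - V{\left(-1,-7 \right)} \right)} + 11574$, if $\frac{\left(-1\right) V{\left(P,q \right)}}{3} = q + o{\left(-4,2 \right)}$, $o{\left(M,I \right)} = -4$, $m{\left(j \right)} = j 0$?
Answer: $12663$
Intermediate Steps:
$m{\left(j \right)} = 0$
$V{\left(P,q \right)} = 12 - 3 q$ ($V{\left(P,q \right)} = - 3 \left(q - 4\right) = - 3 \left(-4 + q\right) = 12 - 3 q$)
$r = 0$ ($r = 0^{2} = 0$)
$Q{\left(r - V{\left(-1,-7 \right)} \right)} + 11574 = \left(0 - \left(12 - -21\right)\right)^{2} + 11574 = \left(0 - \left(12 + 21\right)\right)^{2} + 11574 = \left(0 - 33\right)^{2} + 11574 = \left(-33\right)^{2} + 11574 = 1089 + 11574 = 12663$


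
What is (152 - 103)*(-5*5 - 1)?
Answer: -1274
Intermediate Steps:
(152 - 103)*(-5*5 - 1) = 49*(-25 - 1) = 49*(-26) = -1274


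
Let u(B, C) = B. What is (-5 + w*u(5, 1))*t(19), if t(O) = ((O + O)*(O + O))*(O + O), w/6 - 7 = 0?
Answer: 11248760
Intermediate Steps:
w = 42 (w = 42 + 6*0 = 42 + 0 = 42)
t(O) = 8*O³ (t(O) = ((2*O)*(2*O))*(2*O) = (4*O²)*(2*O) = 8*O³)
(-5 + w*u(5, 1))*t(19) = (-5 + 42*5)*(8*19³) = (-5 + 210)*(8*6859) = 205*54872 = 11248760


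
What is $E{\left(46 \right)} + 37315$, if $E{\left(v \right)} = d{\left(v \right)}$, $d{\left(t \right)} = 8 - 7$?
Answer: $37316$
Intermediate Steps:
$d{\left(t \right)} = 1$ ($d{\left(t \right)} = 8 - 7 = 1$)
$E{\left(v \right)} = 1$
$E{\left(46 \right)} + 37315 = 1 + 37315 = 37316$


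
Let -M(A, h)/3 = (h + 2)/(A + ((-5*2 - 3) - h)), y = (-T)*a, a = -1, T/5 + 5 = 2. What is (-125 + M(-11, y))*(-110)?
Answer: 42680/3 ≈ 14227.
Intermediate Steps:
T = -15 (T = -25 + 5*2 = -25 + 10 = -15)
y = -15 (y = -1*(-15)*(-1) = 15*(-1) = -15)
M(A, h) = -3*(2 + h)/(-13 + A - h) (M(A, h) = -3*(h + 2)/(A + ((-5*2 - 3) - h)) = -3*(2 + h)/(A + ((-10 - 3) - h)) = -3*(2 + h)/(A + (-13 - h)) = -3*(2 + h)/(-13 + A - h))
(-125 + M(-11, y))*(-110) = (-125 + 3*(2 - 15)/(13 - 15 - 1*(-11)))*(-110) = (-125 + 3*(-13)/(13 - 15 + 11))*(-110) = (-125 + 3*(-13)/9)*(-110) = (-125 + 3*(⅑)*(-13))*(-110) = (-125 - 13/3)*(-110) = -388/3*(-110) = 42680/3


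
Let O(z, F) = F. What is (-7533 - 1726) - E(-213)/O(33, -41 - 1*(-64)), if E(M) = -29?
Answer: -212928/23 ≈ -9257.7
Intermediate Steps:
(-7533 - 1726) - E(-213)/O(33, -41 - 1*(-64)) = (-7533 - 1726) - (-29)/(-41 - 1*(-64)) = -9259 - (-29)/(-41 + 64) = -9259 - (-29)/23 = -9259 - 1*(-29/23) = -9259 + 29/23 = -212928/23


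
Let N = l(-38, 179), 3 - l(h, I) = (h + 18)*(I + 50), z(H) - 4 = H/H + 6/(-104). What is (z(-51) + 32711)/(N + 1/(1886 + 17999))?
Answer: 33828938665/4738913712 ≈ 7.1385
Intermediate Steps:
z(H) = 257/52 (z(H) = 4 + (H/H + 6/(-104)) = 4 + (1 + 6*(-1/104)) = 4 + (1 - 3/52) = 4 + 49/52 = 257/52)
l(h, I) = 3 - (18 + h)*(50 + I) (l(h, I) = 3 - (h + 18)*(I + 50) = 3 - (18 + h)*(50 + I))
N = 4583 (N = -897 - 50*(-38) - 18*179 - 1*179*(-38) = -897 + 1900 - 3222 + 6802 = 4583)
(z(-51) + 32711)/(N + 1/(1886 + 17999)) = (257/52 + 32711)/(4583 + 1/(1886 + 17999)) = 1701229/(52*(4583 + 1/19885)) = 1701229/(52*(91132956/19885)) = (1701229/52)*(19885/91132956) = 33828938665/4738913712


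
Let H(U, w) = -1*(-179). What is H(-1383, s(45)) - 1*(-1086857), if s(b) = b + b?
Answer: 1087036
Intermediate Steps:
s(b) = 2*b
H(U, w) = 179
H(-1383, s(45)) - 1*(-1086857) = 179 - 1*(-1086857) = 179 + 1086857 = 1087036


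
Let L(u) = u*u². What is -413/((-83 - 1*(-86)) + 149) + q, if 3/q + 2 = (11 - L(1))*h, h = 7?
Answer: -6907/2584 ≈ -2.6730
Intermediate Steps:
L(u) = u³
q = 3/68 (q = 3/(-2 + (11 - 1*1³)*7) = 3/(-2 + (11 - 1*1)*7) = 3/(-2 + (11 - 1)*7) = 3/(-2 + 10*7) = 3/(-2 + 70) = 3/68 ≈ 0.044118)
-413/((-83 - 1*(-86)) + 149) + q = -413/((-83 - 1*(-86)) + 149) + 3/68 = -413/((-83 + 86) + 149) + 3/68 = -413/(3 + 149) + 3/68 = -413/152 + 3/68 = -6907/2584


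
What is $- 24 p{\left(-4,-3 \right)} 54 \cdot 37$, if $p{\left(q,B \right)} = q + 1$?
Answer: $143856$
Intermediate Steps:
$p{\left(q,B \right)} = 1 + q$
$- 24 p{\left(-4,-3 \right)} 54 \cdot 37 = - 24 \left(1 - 4\right) 54 \cdot 37 = \left(-24\right) \left(-3\right) 54 \cdot 37 = 72 \cdot 54 \cdot 37 = 3888 \cdot 37 = 143856$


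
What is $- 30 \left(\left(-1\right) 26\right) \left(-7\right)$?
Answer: $-5460$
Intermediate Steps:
$- 30 \left(\left(-1\right) 26\right) \left(-7\right) = \left(-30\right) \left(-26\right) \left(-7\right) = 780 \left(-7\right) = -5460$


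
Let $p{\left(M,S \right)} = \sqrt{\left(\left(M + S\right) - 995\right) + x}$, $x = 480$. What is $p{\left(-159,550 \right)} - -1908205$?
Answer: $1908205 + 2 i \sqrt{31} \approx 1.9082 \cdot 10^{6} + 11.136 i$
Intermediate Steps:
$p{\left(M,S \right)} = \sqrt{-515 + M + S}$ ($p{\left(M,S \right)} = \sqrt{\left(\left(M + S\right) - 995\right) + 480} = \sqrt{\left(-995 + M + S\right) + 480} = \sqrt{-515 + M + S}$)
$p{\left(-159,550 \right)} - -1908205 = \sqrt{-515 - 159 + 550} - -1908205 = \sqrt{-124} + 1908205 = 2 i \sqrt{31} + 1908205 = 1908205 + 2 i \sqrt{31}$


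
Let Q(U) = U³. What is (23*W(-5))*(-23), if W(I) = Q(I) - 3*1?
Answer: 67712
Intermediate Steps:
W(I) = -3 + I³ (W(I) = I³ - 3*1 = I³ - 3 = -3 + I³)
(23*W(-5))*(-23) = (23*(-3 + (-5)³))*(-23) = (23*(-3 - 125))*(-23) = (23*(-128))*(-23) = -2944*(-23) = 67712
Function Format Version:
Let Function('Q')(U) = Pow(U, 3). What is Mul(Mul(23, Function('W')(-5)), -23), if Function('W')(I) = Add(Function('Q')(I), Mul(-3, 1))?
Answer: 67712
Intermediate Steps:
Function('W')(I) = Add(-3, Pow(I, 3)) (Function('W')(I) = Add(Pow(I, 3), Mul(-3, 1)) = Add(Pow(I, 3), -3) = Add(-3, Pow(I, 3)))
Mul(Mul(23, Function('W')(-5)), -23) = Mul(Mul(23, Add(-3, Pow(-5, 3))), -23) = Mul(Mul(23, Add(-3, -125)), -23) = Mul(Mul(23, -128), -23) = Mul(-2944, -23) = 67712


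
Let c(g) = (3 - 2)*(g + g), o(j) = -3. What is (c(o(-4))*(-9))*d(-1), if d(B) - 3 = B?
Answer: 108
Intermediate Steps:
d(B) = 3 + B
c(g) = 2*g (c(g) = 1*(2*g) = 2*g)
(c(o(-4))*(-9))*d(-1) = ((2*(-3))*(-9))*(3 - 1) = -6*(-9)*2 = 54*2 = 108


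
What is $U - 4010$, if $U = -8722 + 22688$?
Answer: $9956$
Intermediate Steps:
$U = 13966$
$U - 4010 = 13966 - 4010 = 9956$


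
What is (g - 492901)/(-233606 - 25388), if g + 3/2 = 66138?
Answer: 853529/517988 ≈ 1.6478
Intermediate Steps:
g = 132273/2 (g = -3/2 + 66138 = 132273/2 ≈ 66137.)
(g - 492901)/(-233606 - 25388) = (132273/2 - 492901)/(-233606 - 25388) = -853529/2/(-258994) = -853529/2*(-1/258994) = 853529/517988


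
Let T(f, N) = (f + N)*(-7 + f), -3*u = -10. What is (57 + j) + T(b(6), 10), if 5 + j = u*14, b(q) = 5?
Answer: 206/3 ≈ 68.667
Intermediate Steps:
u = 10/3 (u = -⅓*(-10) = 10/3 ≈ 3.3333)
j = 125/3 (j = -5 + (10/3)*14 = -5 + 140/3 = 125/3 ≈ 41.667)
T(f, N) = (-7 + f)*(N + f) (T(f, N) = (N + f)*(-7 + f) = (-7 + f)*(N + f))
(57 + j) + T(b(6), 10) = (57 + 125/3) + (5² - 7*10 - 7*5 + 10*5) = 296/3 + (25 - 70 - 35 + 50) = 296/3 - 30 = 206/3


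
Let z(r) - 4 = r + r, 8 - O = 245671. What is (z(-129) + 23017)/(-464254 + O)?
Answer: -1751/54609 ≈ -0.032064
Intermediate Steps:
O = -245663 (O = 8 - 1*245671 = 8 - 245671 = -245663)
z(r) = 4 + 2*r (z(r) = 4 + (r + r) = 4 + 2*r)
(z(-129) + 23017)/(-464254 + O) = ((4 + 2*(-129)) + 23017)/(-464254 - 245663) = ((4 - 258) + 23017)/(-709917) = (-254 + 23017)*(-1/709917) = 22763*(-1/709917) = -1751/54609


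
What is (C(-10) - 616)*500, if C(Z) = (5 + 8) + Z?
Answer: -306500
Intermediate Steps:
C(Z) = 13 + Z
(C(-10) - 616)*500 = ((13 - 10) - 616)*500 = (3 - 616)*500 = -613*500 = -306500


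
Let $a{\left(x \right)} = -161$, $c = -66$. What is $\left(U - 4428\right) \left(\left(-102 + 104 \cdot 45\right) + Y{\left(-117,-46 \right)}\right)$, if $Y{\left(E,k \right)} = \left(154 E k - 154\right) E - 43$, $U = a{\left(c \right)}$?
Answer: $444905032247$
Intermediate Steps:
$U = -161$
$Y{\left(E,k \right)} = -43 + E \left(-154 + 154 E k\right)$ ($Y{\left(E,k \right)} = \left(154 E k - 154\right) E - 43 = \left(-154 + 154 E k\right) E - 43 = E \left(-154 + 154 E k\right) - 43 = -43 + E \left(-154 + 154 E k\right)$)
$\left(U - 4428\right) \left(\left(-102 + 104 \cdot 45\right) + Y{\left(-117,-46 \right)}\right) = \left(-161 - 4428\right) \left(\left(-102 + 104 \cdot 45\right) - \left(-17975 + 96972876\right)\right) = - 4589 \left(\left(-102 + 4680\right) + \left(-43 + 18018 + 154 \left(-46\right) 13689\right)\right) = - 4589 \left(4578 - 96954901\right) = \left(-4589\right) \left(-96950323\right) = 444905032247$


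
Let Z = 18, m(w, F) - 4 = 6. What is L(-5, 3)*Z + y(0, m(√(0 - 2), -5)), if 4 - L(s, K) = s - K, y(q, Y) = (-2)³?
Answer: 208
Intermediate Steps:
m(w, F) = 10 (m(w, F) = 4 + 6 = 10)
y(q, Y) = -8
L(s, K) = 4 + K - s (L(s, K) = 4 - (s - K) = 4 + (K - s) = 4 + K - s)
L(-5, 3)*Z + y(0, m(√(0 - 2), -5)) = (4 + 3 - 1*(-5))*18 - 8 = (4 + 3 + 5)*18 - 8 = 12*18 - 8 = 216 - 8 = 208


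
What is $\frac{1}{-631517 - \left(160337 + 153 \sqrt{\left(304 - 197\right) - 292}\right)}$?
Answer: $\frac{i}{- 791854 i + 153 \sqrt{185}} \approx -1.2628 \cdot 10^{-6} + 3.3188 \cdot 10^{-9} i$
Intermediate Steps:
$\frac{1}{-631517 - \left(160337 + 153 \sqrt{\left(304 - 197\right) - 292}\right)} = \frac{1}{-631517 - \left(160337 + 153 \sqrt{107 - 292}\right)} = \frac{1}{-631517 - \left(160337 + 153 \sqrt{-185}\right)} = \frac{1}{-631517 - \left(160337 + 153 i \sqrt{185}\right)} = \frac{1}{-791854 - 153 i \sqrt{185}}$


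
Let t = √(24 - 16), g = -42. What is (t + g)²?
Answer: 1772 - 168*√2 ≈ 1534.4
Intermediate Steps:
t = 2*√2 (t = √8 = 2*√2 ≈ 2.8284)
(t + g)² = (2*√2 - 42)² = (-42 + 2*√2)²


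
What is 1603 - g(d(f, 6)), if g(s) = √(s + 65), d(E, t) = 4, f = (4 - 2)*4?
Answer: 1603 - √69 ≈ 1594.7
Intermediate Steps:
f = 8 (f = 2*4 = 8)
g(s) = √(65 + s)
1603 - g(d(f, 6)) = 1603 - √(65 + 4) = 1603 - √69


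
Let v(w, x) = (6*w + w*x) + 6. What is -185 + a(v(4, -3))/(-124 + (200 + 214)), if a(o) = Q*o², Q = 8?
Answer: -25529/145 ≈ -176.06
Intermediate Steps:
v(w, x) = 6 + 6*w + w*x
a(o) = 8*o²
-185 + a(v(4, -3))/(-124 + (200 + 214)) = -185 + (8*(6 + 6*4 + 4*(-3))²)/(-124 + (200 + 214)) = -185 + (8*(6 + 24 - 12)²)/(-124 + 414) = -185 + (8*18²)/290 = -185 + (8*324)*(1/290) = -185 + 2592*(1/290) = -185 + 1296/145 = -25529/145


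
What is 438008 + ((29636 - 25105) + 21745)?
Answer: 464284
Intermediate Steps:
438008 + ((29636 - 25105) + 21745) = 438008 + (4531 + 21745) = 438008 + 26276 = 464284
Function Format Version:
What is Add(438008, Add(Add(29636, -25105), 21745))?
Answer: 464284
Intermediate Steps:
Add(438008, Add(Add(29636, -25105), 21745)) = Add(438008, Add(4531, 21745)) = Add(438008, 26276) = 464284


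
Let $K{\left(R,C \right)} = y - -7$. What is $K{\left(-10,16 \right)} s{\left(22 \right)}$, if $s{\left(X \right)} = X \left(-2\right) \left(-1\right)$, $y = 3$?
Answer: $440$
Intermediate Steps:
$K{\left(R,C \right)} = 10$ ($K{\left(R,C \right)} = 3 - -7 = 3 + 7 = 10$)
$s{\left(X \right)} = 2 X$ ($s{\left(X \right)} = - 2 X \left(-1\right) = 2 X$)
$K{\left(-10,16 \right)} s{\left(22 \right)} = 10 \cdot 2 \cdot 22 = 10 \cdot 44 = 440$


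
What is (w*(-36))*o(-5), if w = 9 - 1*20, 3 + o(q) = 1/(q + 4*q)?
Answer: -30096/25 ≈ -1203.8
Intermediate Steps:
o(q) = -3 + 1/(5*q) (o(q) = -3 + 1/(q + 4*q) = -3 + 1/(5*q))
w = -11 (w = 9 - 20 = -11)
(w*(-36))*o(-5) = (-11*(-36))*(-3 + (1/5)/(-5)) = 396*(-3 + (1/5)*(-1/5)) = 396*(-3 - 1/25) = 396*(-76/25) = -30096/25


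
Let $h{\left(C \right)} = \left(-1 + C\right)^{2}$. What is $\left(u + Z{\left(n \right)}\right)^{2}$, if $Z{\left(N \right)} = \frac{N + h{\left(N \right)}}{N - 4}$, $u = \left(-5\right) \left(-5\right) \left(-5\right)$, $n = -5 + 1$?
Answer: $\frac{1042441}{64} \approx 16288.0$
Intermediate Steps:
$n = -4$
$u = -125$ ($u = 25 \left(-5\right) = -125$)
$Z{\left(N \right)} = \frac{N + \left(-1 + N\right)^{2}}{-4 + N}$ ($Z{\left(N \right)} = \frac{N + \left(-1 + N\right)^{2}}{N - 4} = \frac{N + \left(-1 + N\right)^{2}}{-4 + N}$)
$\left(u + Z{\left(n \right)}\right)^{2} = \left(-125 + \frac{-4 + \left(-1 - 4\right)^{2}}{-4 - 4}\right)^{2} = \left(-125 + \frac{-4 + \left(-5\right)^{2}}{-8}\right)^{2} = \left(-125 - \frac{-4 + 25}{8}\right)^{2} = \left(-125 - \frac{21}{8}\right)^{2} = \left(- \frac{1021}{8}\right)^{2} = \frac{1042441}{64}$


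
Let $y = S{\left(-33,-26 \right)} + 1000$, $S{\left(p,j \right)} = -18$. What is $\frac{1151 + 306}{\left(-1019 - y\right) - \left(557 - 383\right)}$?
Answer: $- \frac{1457}{2175} \approx -0.66988$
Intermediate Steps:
$y = 982$ ($y = -18 + 1000 = 982$)
$\frac{1151 + 306}{\left(-1019 - y\right) - \left(557 - 383\right)} = \frac{1151 + 306}{\left(-1019 - 982\right) - \left(557 - 383\right)} = \frac{1457}{\left(-1019 - 982\right) - 174} = \frac{1457}{-2001 - 174} = \frac{1457}{-2175} = 1457 \left(- \frac{1}{2175}\right) = - \frac{1457}{2175}$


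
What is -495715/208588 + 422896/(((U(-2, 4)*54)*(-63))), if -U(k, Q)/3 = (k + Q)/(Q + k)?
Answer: 41575881779/1064424564 ≈ 39.060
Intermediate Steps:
U(k, Q) = -3 (U(k, Q) = -3*(k + Q)/(Q + k) = -3*(Q + k)/(Q + k) = -3*1 = -3)
-495715/208588 + 422896/(((U(-2, 4)*54)*(-63))) = -495715/208588 + 422896/((-3*54*(-63))) = -495715*1/208588 + 422896/((-162*(-63))) = -495715/208588 + 422896/10206 = -495715/208588 + 422896*(1/10206) = -495715/208588 + 211448/5103 = 41575881779/1064424564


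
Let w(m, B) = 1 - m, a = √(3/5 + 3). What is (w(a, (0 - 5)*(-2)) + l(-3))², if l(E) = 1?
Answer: 38/5 - 12*√10/5 ≈ 0.010534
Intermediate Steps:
a = 3*√10/5 (a = √(3*(⅕) + 3) = √(⅗ + 3) = √(18/5) = 3*√10/5 ≈ 1.8974)
(w(a, (0 - 5)*(-2)) + l(-3))² = ((1 - 3*√10/5) + 1)² = (2 - 3*√10/5)²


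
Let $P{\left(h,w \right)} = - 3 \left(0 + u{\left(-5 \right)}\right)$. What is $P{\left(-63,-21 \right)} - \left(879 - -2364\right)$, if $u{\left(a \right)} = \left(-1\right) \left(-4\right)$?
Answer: $-3255$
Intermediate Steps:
$u{\left(a \right)} = 4$
$P{\left(h,w \right)} = -12$ ($P{\left(h,w \right)} = - 3 \left(0 + 4\right) = \left(-3\right) 4 = -12$)
$P{\left(-63,-21 \right)} - \left(879 - -2364\right) = -12 - \left(879 - -2364\right) = -12 - \left(879 + 2364\right) = -12 - 3243 = -3255$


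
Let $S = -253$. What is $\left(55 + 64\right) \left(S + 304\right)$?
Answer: $6069$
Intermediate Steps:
$\left(55 + 64\right) \left(S + 304\right) = \left(55 + 64\right) \left(-253 + 304\right) = 119 \cdot 51 = 6069$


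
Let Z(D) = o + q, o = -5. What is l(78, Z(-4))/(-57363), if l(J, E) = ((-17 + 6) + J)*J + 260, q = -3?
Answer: -5486/57363 ≈ -0.095637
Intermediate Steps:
Z(D) = -8 (Z(D) = -5 - 3 = -8)
l(J, E) = 260 + J*(-11 + J) (l(J, E) = (-11 + J)*J + 260 = J*(-11 + J) + 260 = 260 + J*(-11 + J))
l(78, Z(-4))/(-57363) = (260 + 78² - 11*78)/(-57363) = (260 + 6084 - 858)*(-1/57363) = 5486*(-1/57363) = -5486/57363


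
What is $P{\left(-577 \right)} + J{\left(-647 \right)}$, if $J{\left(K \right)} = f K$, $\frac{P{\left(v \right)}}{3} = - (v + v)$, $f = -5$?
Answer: $6697$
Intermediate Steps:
$P{\left(v \right)} = - 6 v$ ($P{\left(v \right)} = 3 \left(- (v + v)\right) = 3 \left(- 2 v\right) = - 6 v$)
$J{\left(K \right)} = - 5 K$
$P{\left(-577 \right)} + J{\left(-647 \right)} = \left(-6\right) \left(-577\right) - -3235 = 3462 + 3235 = 6697$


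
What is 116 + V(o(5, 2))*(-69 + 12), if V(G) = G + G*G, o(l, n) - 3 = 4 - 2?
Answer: -1594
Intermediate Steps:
o(l, n) = 5 (o(l, n) = 3 + (4 - 2) = 3 + 2 = 5)
V(G) = G + G²
116 + V(o(5, 2))*(-69 + 12) = 116 + (5*(1 + 5))*(-69 + 12) = 116 + (5*6)*(-57) = 116 + 30*(-57) = 116 - 1710 = -1594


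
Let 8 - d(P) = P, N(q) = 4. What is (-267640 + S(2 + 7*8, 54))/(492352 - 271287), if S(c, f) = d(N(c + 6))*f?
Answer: -267424/221065 ≈ -1.2097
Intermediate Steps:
d(P) = 8 - P
S(c, f) = 4*f (S(c, f) = (8 - 1*4)*f = (8 - 4)*f = 4*f)
(-267640 + S(2 + 7*8, 54))/(492352 - 271287) = (-267640 + 4*54)/(492352 - 271287) = (-267640 + 216)/221065 = -267424*1/221065 = -267424/221065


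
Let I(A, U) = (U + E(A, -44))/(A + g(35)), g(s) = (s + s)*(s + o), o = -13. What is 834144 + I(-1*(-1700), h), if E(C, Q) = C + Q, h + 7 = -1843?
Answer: 1351313183/1620 ≈ 8.3414e+5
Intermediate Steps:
h = -1850 (h = -7 - 1843 = -1850)
g(s) = 2*s*(-13 + s) (g(s) = (s + s)*(s - 13) = (2*s)*(-13 + s) = 2*s*(-13 + s))
I(A, U) = (-44 + A + U)/(1540 + A) (I(A, U) = (U + (A - 44))/(A + 2*35*(-13 + 35)) = (U + (-44 + A))/(A + 2*35*22) = (-44 + A + U)/(A + 1540) = (-44 + A + U)/(1540 + A))
834144 + I(-1*(-1700), h) = 834144 + (-44 - 1*(-1700) - 1850)/(1540 - 1*(-1700)) = 834144 + (-44 + 1700 - 1850)/(1540 + 1700) = 834144 - 194/3240 = 834144 + (1/3240)*(-194) = 834144 - 97/1620 = 1351313183/1620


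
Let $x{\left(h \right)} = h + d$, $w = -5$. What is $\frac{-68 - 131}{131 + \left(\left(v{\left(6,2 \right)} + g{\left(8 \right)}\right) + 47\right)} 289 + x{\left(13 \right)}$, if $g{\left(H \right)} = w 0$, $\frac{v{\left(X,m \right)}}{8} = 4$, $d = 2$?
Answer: $- \frac{54361}{210} \approx -258.86$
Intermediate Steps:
$v{\left(X,m \right)} = 32$ ($v{\left(X,m \right)} = 8 \cdot 4 = 32$)
$g{\left(H \right)} = 0$ ($g{\left(H \right)} = \left(-5\right) 0 = 0$)
$x{\left(h \right)} = 2 + h$ ($x{\left(h \right)} = h + 2 = 2 + h$)
$\frac{-68 - 131}{131 + \left(\left(v{\left(6,2 \right)} + g{\left(8 \right)}\right) + 47\right)} 289 + x{\left(13 \right)} = \frac{-68 - 131}{131 + \left(\left(32 + 0\right) + 47\right)} 289 + \left(2 + 13\right) = - \frac{199}{131 + \left(32 + 47\right)} 289 + 15 = - \frac{199}{131 + 79} \cdot 289 + 15 = - \frac{199}{210} \cdot 289 + 15 = \left(-199\right) \frac{1}{210} \cdot 289 + 15 = \left(- \frac{199}{210}\right) 289 + 15 = - \frac{57511}{210} + 15 = - \frac{54361}{210}$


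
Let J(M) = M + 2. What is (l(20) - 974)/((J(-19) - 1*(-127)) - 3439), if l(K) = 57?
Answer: 917/3329 ≈ 0.27546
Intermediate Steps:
J(M) = 2 + M
(l(20) - 974)/((J(-19) - 1*(-127)) - 3439) = (57 - 974)/(((2 - 19) - 1*(-127)) - 3439) = -917/((-17 + 127) - 3439) = -917/(110 - 3439) = -917/(-3329) = -917*(-1/3329) = 917/3329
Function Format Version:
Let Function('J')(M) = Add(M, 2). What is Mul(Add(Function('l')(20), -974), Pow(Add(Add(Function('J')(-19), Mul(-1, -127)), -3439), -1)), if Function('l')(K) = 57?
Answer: Rational(917, 3329) ≈ 0.27546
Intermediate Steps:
Function('J')(M) = Add(2, M)
Mul(Add(Function('l')(20), -974), Pow(Add(Add(Function('J')(-19), Mul(-1, -127)), -3439), -1)) = Mul(Add(57, -974), Pow(Add(Add(Add(2, -19), Mul(-1, -127)), -3439), -1)) = Mul(-917, Pow(Add(Add(-17, 127), -3439), -1)) = Mul(-917, Pow(Add(110, -3439), -1)) = Mul(-917, Pow(-3329, -1)) = Mul(-917, Rational(-1, 3329)) = Rational(917, 3329)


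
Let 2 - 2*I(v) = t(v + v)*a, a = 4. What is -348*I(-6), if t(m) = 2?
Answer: 1044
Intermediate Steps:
I(v) = -3 (I(v) = 1 - 4 = -3)
-348*I(-6) = -348*(-3) = 1044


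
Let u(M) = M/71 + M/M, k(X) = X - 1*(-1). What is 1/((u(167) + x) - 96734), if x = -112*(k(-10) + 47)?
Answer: -71/7170052 ≈ -9.9023e-6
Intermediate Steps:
k(X) = 1 + X (k(X) = X + 1 = 1 + X)
x = -4256 (x = -112*((1 - 10) + 47) = -112*(-9 + 47) = -112*38 = -4256)
u(M) = 1 + M/71 (u(M) = M*(1/71) + 1 = M/71 + 1 = 1 + M/71)
1/((u(167) + x) - 96734) = 1/(((1 + (1/71)*167) - 4256) - 96734) = 1/(((1 + 167/71) - 4256) - 96734) = 1/((238/71 - 4256) - 96734) = 1/(-301938/71 - 96734) = 1/(-7170052/71) = -71/7170052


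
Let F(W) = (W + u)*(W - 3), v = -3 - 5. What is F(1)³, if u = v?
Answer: 2744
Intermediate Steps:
v = -8
u = -8
F(W) = (-8 + W)*(-3 + W) (F(W) = (W - 8)*(W - 3) = (-8 + W)*(-3 + W))
F(1)³ = (24 + 1² - 11*1)³ = (24 + 1 - 11)³ = 14³ = 2744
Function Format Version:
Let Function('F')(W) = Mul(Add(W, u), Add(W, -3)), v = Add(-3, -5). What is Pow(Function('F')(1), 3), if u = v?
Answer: 2744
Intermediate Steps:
v = -8
u = -8
Function('F')(W) = Mul(Add(-8, W), Add(-3, W)) (Function('F')(W) = Mul(Add(W, -8), Add(W, -3)) = Mul(Add(-8, W), Add(-3, W)))
Pow(Function('F')(1), 3) = Pow(Add(24, Pow(1, 2), Mul(-11, 1)), 3) = Pow(Add(24, 1, -11), 3) = Pow(14, 3) = 2744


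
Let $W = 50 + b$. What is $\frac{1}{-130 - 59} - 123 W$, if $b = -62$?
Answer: $\frac{278963}{189} \approx 1476.0$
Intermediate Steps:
$W = -12$ ($W = 50 - 62 = -12$)
$\frac{1}{-130 - 59} - 123 W = \frac{1}{-130 - 59} - -1476 = \frac{1}{-189} + 1476 = - \frac{1}{189} + 1476 = \frac{278963}{189}$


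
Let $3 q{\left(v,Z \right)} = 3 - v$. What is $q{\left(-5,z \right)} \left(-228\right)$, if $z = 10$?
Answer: $-608$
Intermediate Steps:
$q{\left(v,Z \right)} = 1 - \frac{v}{3}$ ($q{\left(v,Z \right)} = \frac{3 - v}{3} = 1 - \frac{v}{3}$)
$q{\left(-5,z \right)} \left(-228\right) = \left(1 - - \frac{5}{3}\right) \left(-228\right) = \left(1 + \frac{5}{3}\right) \left(-228\right) = \frac{8}{3} \left(-228\right) = -608$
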